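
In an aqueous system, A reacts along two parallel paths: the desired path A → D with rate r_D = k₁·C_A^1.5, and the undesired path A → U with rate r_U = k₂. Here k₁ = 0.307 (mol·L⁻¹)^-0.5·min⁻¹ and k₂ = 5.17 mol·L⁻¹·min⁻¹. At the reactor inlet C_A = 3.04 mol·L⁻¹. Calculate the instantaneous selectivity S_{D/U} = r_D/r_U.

S_{D/U} = r_D/r_U = (k₁·C_A^1.5)/(k₂) = (k₁/k₂)·C_A^1.5.
= (0.307×3.040^1.5) / (5.17) = 1.627/5.170 = 0.315.
Since the desired path is higher order in A, keeping C_A high (PFR or concentrated feed) favours D.

0.315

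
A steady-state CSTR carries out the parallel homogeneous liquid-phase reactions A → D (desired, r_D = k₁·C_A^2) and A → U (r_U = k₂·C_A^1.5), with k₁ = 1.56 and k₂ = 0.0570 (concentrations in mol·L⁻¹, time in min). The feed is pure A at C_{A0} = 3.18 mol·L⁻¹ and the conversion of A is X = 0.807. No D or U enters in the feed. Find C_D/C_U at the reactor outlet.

21.4

Exit C_A = C_{A0}(1−X) = 3.18×0.193 = 0.6137 mol·L⁻¹.
In a CSTR the entire volume is at exit conditions, so r_D = 1.56×0.6137^2 = 0.5876 and r_U = 0.0570×0.6137^1.5 = 0.02741.
Overall selectivity = C_D/C_U = r_Dτ/(r_Uτ) = r_D/r_U = 21.4.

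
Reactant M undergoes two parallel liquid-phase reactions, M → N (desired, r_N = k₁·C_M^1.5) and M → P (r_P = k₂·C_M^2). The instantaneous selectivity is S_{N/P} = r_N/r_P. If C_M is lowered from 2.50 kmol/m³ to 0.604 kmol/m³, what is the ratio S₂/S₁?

2.03

S_{N/P} = (k₁/k₂)·C_M^-0.5, so S₂/S₁ = (C_{M,2}/C_{M,1})^-0.5.
= (0.604/2.50)^(-0.5) = (0.2416)^(-0.5) = 2.03.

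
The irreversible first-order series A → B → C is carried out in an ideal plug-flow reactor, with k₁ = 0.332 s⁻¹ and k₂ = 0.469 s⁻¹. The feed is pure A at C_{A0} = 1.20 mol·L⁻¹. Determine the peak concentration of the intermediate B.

0.368 mol·L⁻¹

For a first-order series the maximum intermediate yield is C_{B,max}/C_{A0} = (k₁/k₂)^[k₂/(k₂−k₁)].
= (0.332/0.469)^(0.469/(0.469−0.332)) = (0.7079)^(3.423) = 0.3065.
C_{B,max} = 0.3065×1.20 = 0.368 mol·L⁻¹.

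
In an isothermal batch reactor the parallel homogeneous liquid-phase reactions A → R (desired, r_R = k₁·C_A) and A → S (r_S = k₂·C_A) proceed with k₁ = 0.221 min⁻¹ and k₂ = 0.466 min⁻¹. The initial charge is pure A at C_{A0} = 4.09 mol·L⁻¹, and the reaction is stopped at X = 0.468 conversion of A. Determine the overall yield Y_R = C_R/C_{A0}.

0.151

C_A = C_{A0}(1−X) = 2.176 mol·L⁻¹.
Both paths are first order in A, so the instantaneous fraction to R is constant: dC_R/d(−C_A) = k₁/(k₁+k₂) = 0.3217.
C_R = 0.3217·(C_{A0}−C_A) = 0.3217×1.914 = 0.616 mol·L⁻¹.
Y_R = C_R/C_{A0} = 0.6158/4.09 = 0.151.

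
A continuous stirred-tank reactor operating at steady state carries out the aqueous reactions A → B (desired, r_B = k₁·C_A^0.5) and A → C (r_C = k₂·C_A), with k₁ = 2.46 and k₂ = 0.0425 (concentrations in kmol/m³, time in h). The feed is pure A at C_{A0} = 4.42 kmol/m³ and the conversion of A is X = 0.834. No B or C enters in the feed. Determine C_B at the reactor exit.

3.63 kmol/m³

Exit C_A = C_{A0}(1−X) = 4.42×0.166 = 0.7337 kmol/m³.
A CSTR operates uniformly at the exit composition, giving r_B = 2.107 and r_C = 0.03118 (each k·C_A^n at C_A = 0.7337).
Fraction of consumed A going to B: r_B/(r_B+r_C) = 0.9854.
C_B = 0.9854·C_{A0}·X = 0.9854×4.42×0.834 = 3.63 kmol/m³.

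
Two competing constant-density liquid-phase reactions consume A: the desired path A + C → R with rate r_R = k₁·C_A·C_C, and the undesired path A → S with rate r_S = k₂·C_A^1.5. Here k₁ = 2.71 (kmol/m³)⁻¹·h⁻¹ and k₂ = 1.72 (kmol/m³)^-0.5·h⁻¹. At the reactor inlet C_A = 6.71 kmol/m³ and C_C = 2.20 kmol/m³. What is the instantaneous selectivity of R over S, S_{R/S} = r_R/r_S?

S_{R/S} = r_R/r_S = (k₁·C_A·C_C)/(k₂·C_A^1.5) = (k₁/k₂)·C_A^-0.5·C_C.
= (2.71×6.710×2.200) / (1.72×6.710^1.5) = 40.01/29.90 = 1.34.

1.34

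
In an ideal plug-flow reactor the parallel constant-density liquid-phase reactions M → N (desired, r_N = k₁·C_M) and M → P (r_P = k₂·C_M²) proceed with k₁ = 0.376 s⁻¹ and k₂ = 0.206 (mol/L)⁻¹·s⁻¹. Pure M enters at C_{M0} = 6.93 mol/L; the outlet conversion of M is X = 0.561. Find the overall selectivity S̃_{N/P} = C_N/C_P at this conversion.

0.380

C_M = C_{M0}(1−X) = 3.042 mol/L.
Along a PFR/batch, dC_N/dC_M = −r_N/(r_N+r_P) = −k₁/(k₁+k₂·C_M).
Integrating from C_{M0} to C_M: C_N = (0.376/0.206)·ln[(0.376+0.206·6.93)/(0.376+0.206·3.04)] = 1.825·ln(1.804/1.003) = 1.072 mol/L.
C_P = (C_{M0}−C_M)−C_N = 2.816 mol/L; S̃_{N/P} = 1.072/2.816 = 0.380.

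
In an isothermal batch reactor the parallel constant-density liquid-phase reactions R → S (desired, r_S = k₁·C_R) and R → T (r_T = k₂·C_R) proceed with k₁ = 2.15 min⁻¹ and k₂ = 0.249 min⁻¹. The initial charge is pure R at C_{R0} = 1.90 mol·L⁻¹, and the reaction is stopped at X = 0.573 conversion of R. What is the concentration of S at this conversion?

0.976 mol·L⁻¹

C_R = C_{R0}(1−X) = 0.8113 mol·L⁻¹.
Both paths are first order in R, so the instantaneous fraction to S is constant: dC_S/d(−C_R) = k₁/(k₁+k₂) = 0.8962.
C_S = 0.8962·(C_{R0}−C_R) = 0.8962×1.089 = 0.976 mol·L⁻¹.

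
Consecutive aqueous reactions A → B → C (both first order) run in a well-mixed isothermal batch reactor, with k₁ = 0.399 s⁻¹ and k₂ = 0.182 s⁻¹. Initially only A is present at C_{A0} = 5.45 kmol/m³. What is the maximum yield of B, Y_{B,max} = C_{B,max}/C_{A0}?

0.518

Evaluating C_B at t_opt = ln(k₂/k₁)/(k₂−k₁) gives C_{B,max}/C_{A0} = (k₁/k₂)^[k₂/(k₂−k₁)].
= (0.399/0.182)^(0.182/(0.182−0.399)) = (2.192)^(-0.8387) = 0.5177.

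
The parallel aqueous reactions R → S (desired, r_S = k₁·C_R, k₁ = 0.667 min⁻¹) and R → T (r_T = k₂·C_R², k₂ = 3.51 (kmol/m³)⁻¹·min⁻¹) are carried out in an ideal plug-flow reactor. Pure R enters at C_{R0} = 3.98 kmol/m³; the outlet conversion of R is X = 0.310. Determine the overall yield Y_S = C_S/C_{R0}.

0.0167

C_R = C_{R0}(1−X) = 2.746 kmol/m³.
Along a PFR/batch, dC_S/dC_R = −r_S/(r_S+r_T) = −k₁/(k₁+k₂·C_R).
Integrating from C_{R0} to C_R: C_S = (0.667/3.51)·ln[(0.667+3.51·3.98)/(0.667+3.51·2.75)] = 0.1900·ln(14.64/10.31) = 0.06666 kmol/m³.
Y_S = C_S/C_{R0} = 0.06666/3.98 = 0.0167.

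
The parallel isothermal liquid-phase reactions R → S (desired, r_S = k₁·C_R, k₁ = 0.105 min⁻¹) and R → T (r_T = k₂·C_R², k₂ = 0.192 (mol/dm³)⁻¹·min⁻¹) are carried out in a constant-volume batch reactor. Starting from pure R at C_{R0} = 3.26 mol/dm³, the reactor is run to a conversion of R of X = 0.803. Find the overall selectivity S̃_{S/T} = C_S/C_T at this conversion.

C_R = C_{R0}(1−X) = 0.6422 mol/dm³.
Along a PFR/batch, dC_S/dC_R = −r_S/(r_S+r_T) = −k₁/(k₁+k₂·C_R).
Integrating from C_{R0} to C_R: C_S = (0.105/0.192)·ln[(0.105+0.192·3.26)/(0.105+0.192·0.642)] = 0.5469·ln(0.7309/0.2283) = 0.6364 mol/dm³.
C_T = (C_{R0}−C_R)−C_S = 1.981 mol/dm³; S̃_{S/T} = 0.6364/1.981 = 0.321.

0.321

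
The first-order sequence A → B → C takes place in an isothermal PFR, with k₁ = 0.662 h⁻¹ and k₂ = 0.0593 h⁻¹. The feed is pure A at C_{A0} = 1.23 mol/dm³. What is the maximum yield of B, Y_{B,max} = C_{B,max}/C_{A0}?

0.789

For a first-order series the maximum intermediate yield is C_{B,max}/C_{A0} = (k₁/k₂)^[k₂/(k₂−k₁)].
= (0.662/0.0593)^(0.0593/(0.0593−0.662)) = (11.16)^(-0.09839) = 0.7887.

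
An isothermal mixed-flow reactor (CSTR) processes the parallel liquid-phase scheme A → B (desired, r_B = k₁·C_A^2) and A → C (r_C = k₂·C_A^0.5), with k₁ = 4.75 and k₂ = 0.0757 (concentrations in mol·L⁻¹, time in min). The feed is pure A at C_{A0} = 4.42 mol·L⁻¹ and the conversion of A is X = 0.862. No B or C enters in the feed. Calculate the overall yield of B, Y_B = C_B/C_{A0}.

Exit C_A = C_{A0}(1−X) = 4.42×0.138 = 0.6100 mol·L⁻¹.
In a CSTR the entire volume is at exit conditions, so r_B = 4.75×0.6100^2 = 1.767 and r_C = 0.0757×0.6100^0.5 = 0.05912.
Fraction of consumed A going to B: r_B/(r_B+r_C) = 0.9676.
C_B = 0.9676·C_{A0}·X = 0.9676×4.42×0.862 = 3.69 mol·L⁻¹; Y_B = C_B/C_{A0} = 0.834.

0.834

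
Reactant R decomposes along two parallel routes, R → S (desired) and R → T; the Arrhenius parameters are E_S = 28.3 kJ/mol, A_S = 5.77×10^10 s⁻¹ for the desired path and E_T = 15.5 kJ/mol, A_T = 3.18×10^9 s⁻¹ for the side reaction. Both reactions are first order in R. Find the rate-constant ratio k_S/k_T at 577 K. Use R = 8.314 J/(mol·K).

1.26

Since both paths have the same order in R, the concentration cancels and S_{S/T} = k_S/k_T = (A_S/A_T)·exp[(E_T−E_S)/(RT)].
(E_T−E_S)/(RT) = (15.5−28.3)×10³/(8.314×577) = -12800/4797 = -2.668.
k_S/k_T = (5.77×10^10/3.18×10^9)·exp(-2.668) = 18.14 × 0.06937 = 1.26.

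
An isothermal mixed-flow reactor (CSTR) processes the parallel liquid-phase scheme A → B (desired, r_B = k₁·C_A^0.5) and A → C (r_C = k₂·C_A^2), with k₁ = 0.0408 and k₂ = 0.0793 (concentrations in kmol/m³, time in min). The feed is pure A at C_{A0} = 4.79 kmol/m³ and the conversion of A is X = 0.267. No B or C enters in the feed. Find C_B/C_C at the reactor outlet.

Exit C_A = C_{A0}(1−X) = 4.79×0.733 = 3.511 kmol/m³.
A CSTR operates uniformly at the exit composition, giving r_B = 0.07645 and r_C = 0.9776 (each k·C_A^n at C_A = 3.511).
Overall selectivity = C_B/C_C = r_Bτ/(r_Cτ) = r_B/r_C = 0.0782.

0.0782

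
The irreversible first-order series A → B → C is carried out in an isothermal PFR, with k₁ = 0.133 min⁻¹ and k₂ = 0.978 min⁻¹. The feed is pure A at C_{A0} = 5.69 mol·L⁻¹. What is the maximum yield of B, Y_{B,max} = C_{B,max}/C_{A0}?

Evaluating C_B at τ_opt = ln(k₂/k₁)/(k₂−k₁) gives C_{B,max}/C_{A0} = (k₁/k₂)^[k₂/(k₂−k₁)].
= (0.133/0.978)^(0.978/(0.978−0.133)) = (0.1360)^(1.157) = 0.09934.

0.0993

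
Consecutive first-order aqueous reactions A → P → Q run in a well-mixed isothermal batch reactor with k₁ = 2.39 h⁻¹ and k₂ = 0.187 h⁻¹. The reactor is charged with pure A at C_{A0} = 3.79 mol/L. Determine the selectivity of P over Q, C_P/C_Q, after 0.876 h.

8.80

The intermediate concentration in a first-order A→B→C sequence is C_P = k₁C_{A0}(e^(−k₁t) − e^(−k₂t))/(k₂−k₁).
e^(−k₁t) = e^(−2.39×0.876) = e^(−2.094) = 0.1232; e^(−k₂t) = e^(−0.1638) = 0.8489.
C_P = 2.39×3.79/(0.187−2.39) × (0.1232−0.8489) = (-4.112)×(-0.7257) = 2.984 mol/L.
C_A = C_{A0}e^(−k₁t) = 0.4671 mol/L, so C_Q = C_{A0}−C_A−C_P = 0.3392 mol/L; C_P/C_Q = 8.80.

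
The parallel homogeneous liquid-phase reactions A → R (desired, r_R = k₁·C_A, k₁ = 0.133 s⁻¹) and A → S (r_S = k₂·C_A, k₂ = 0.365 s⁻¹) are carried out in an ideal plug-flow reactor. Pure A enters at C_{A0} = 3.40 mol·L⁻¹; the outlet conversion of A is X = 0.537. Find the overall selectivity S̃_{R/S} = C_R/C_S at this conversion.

C_A = C_{A0}(1−X) = 1.574 mol·L⁻¹.
Both paths are first order in A, so the instantaneous fraction to R is constant: dC_R/d(−C_A) = k₁/(k₁+k₂) = 0.2671.
C_R = 0.2671·(C_{A0}−C_A) = 0.2671×1.826 = 0.488 mol·L⁻¹.
C_S = (C_{A0}−C_A)−C_R = 1.338 mol·L⁻¹; S̃_{R/S} = 0.4876/1.338 = 0.364.

0.364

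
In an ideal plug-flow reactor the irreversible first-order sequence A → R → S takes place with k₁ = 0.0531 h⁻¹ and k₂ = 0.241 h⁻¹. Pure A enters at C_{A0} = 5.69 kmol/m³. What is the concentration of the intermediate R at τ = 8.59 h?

The intermediate concentration in a first-order A→B→C sequence is C_R = k₁C_{A0}(e^(−k₁τ) − e^(−k₂τ))/(k₂−k₁).
e^(−k₁τ) = e^(−0.0531×8.59) = e^(−0.4561) = 0.6337; e^(−k₂τ) = e^(−2.070) = 0.1262.
C_R = 0.0531×5.69/(0.241−0.0531) × (0.6337−0.1262) = 1.608×0.5076 = 0.8162 kmol/m³.

0.816 kmol/m³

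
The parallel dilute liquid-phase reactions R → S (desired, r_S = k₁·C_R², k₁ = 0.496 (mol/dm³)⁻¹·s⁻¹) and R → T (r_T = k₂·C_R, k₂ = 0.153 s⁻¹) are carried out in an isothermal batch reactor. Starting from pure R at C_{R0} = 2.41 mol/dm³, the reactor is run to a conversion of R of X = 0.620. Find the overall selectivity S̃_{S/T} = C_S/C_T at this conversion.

5.07

C_R = C_{R0}(1−X) = 0.9158 mol/dm³.
Along a PFR/batch, dC_T/dC_R = −r_T/(r_S+r_T) = −k₂/(k₂+k₁·C_R).
Integrating from C_{R0} to C_R: C_T = (0.153/0.496)·ln[(0.153+0.496·2.41)/(0.153+0.496·0.916)] = 0.3085·ln(1.348/0.6072) = 0.2461 mol/dm³.
Then C_S = (C_{R0}−C_R) − C_T = 1.494 − 0.2461 = 1.248 mol/dm³.
S̃_{S/T} = C_S/C_T = 1.248/0.2461 = 5.07.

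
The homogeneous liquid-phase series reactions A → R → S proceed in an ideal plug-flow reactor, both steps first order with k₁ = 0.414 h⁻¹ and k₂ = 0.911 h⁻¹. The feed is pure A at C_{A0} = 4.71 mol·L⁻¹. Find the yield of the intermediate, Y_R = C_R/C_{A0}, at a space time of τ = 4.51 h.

0.115

For first-order series with pure A initially, C_R(τ) = k₁C_{A0}/(k₂−k₁)·(e^(−k₁τ) − e^(−k₂τ)).
e^(−k₁τ) = e^(−0.414×4.51) = e^(−1.867) = 0.1546; e^(−k₂τ) = e^(−4.109) = 0.01643.
C_R = 0.414×4.71/(0.911−0.414) × (0.1546−0.01643) = 3.923×0.1381 = 0.5420 mol·L⁻¹.
Y_R = C_R/C_{A0} = 0.5420/4.71 = 0.115.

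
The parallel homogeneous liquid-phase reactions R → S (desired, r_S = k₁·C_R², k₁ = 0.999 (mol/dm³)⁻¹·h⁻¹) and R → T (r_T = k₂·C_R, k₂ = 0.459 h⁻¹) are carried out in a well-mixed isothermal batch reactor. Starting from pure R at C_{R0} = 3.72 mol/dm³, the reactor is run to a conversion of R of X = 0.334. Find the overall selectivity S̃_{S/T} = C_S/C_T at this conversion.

C_R = C_{R0}(1−X) = 2.478 mol/dm³.
Along a PFR/batch, dC_T/dC_R = −r_T/(r_S+r_T) = −k₂/(k₂+k₁·C_R).
Integrating from C_{R0} to C_R: C_T = (0.459/0.999)·ln[(0.459+0.999·3.72)/(0.459+0.999·2.48)] = 0.4595·ln(4.175/2.934) = 0.1621 mol/dm³.
Then C_S = (C_{R0}−C_R) − C_T = 1.242 − 0.1621 = 1.080 mol/dm³.
S̃_{S/T} = C_S/C_T = 1.080/0.1621 = 6.67.

6.67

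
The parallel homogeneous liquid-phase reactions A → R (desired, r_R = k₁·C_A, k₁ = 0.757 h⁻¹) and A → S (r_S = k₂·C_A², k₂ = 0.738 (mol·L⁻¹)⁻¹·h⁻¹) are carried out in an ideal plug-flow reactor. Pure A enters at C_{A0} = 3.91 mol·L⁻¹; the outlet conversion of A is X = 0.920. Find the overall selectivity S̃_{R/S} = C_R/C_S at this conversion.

0.593

C_A = C_{A0}(1−X) = 0.3128 mol·L⁻¹.
Along a PFR/batch, dC_R/dC_A = −r_R/(r_R+r_S) = −k₁/(k₁+k₂·C_A).
Integrating from C_{A0} to C_A: C_R = (0.757/0.738)·ln[(0.757+0.738·3.91)/(0.757+0.738·0.313)] = 1.026·ln(3.643/0.9878) = 1.339 mol·L⁻¹.
C_S = (C_{A0}−C_A)−C_R = 2.259 mol·L⁻¹; S̃_{R/S} = 1.339/2.259 = 0.593.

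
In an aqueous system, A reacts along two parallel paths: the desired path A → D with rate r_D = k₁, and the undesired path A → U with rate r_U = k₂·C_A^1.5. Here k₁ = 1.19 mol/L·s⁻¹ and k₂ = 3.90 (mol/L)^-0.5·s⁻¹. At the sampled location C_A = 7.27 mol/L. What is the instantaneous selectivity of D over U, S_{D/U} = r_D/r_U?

0.0156

S_{D/U} = r_D/r_U = (k₁)/(k₂·C_A^1.5) = (k₁/k₂)·C_A^-1.5.
= (1.19) / (3.90×7.270^1.5) = 1.190/76.45 = 0.0156.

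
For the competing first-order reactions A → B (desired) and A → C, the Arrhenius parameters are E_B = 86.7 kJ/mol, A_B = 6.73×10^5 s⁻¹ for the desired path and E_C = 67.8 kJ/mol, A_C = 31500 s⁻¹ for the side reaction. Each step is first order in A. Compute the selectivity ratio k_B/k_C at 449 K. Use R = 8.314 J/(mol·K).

0.135

With equal orders, S_{B/C} = k_B/k_C = (A_B/A_C)·exp[(E_C−E_B)/(RT)].
(E_C−E_B)/(RT) = (67.8−86.7)×10³/(8.314×449) = -18900/3733 = -5.063.
k_B/k_C = (6.73×10^5/31500)·exp(-5.063) = 21.37 × 0.006327 = 0.135.
Since E_B > E_C, raising the temperature improves selectivity toward B.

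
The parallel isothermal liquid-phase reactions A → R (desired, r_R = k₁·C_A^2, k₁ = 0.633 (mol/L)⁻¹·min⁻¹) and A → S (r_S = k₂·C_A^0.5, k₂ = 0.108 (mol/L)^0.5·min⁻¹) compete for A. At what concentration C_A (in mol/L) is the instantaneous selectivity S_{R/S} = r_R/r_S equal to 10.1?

1.44 mol/L

S_{R/S} = (k₁/k₂)·C_A^1.5 ⇒ C_A = (S·k₂/k₁)^(1/1.5).
= (10.1×0.108/0.633)^(0.6667) = (1.723)^(0.6667) = 1.44 mol/L.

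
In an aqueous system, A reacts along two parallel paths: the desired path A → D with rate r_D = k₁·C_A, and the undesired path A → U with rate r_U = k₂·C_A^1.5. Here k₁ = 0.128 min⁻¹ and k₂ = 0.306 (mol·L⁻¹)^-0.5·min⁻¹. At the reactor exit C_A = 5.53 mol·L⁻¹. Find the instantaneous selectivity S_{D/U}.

0.178

S_{D/U} = r_D/r_U = (k₁·C_A)/(k₂·C_A^1.5) = (k₁/k₂)·C_A^-0.5.
= (0.128×5.530) / (0.306×5.530^1.5) = 0.7078/3.979 = 0.178.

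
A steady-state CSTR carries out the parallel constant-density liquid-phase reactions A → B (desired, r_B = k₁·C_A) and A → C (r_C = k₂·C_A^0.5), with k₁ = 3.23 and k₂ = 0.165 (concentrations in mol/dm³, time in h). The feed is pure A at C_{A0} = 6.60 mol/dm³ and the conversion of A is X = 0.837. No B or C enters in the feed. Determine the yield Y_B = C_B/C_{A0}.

Exit C_A = C_{A0}(1−X) = 6.60×0.163 = 1.076 mol/dm³.
Rates in a CSTR are evaluated at the outlet concentration: r_B = 3.23×1.076 = 3.475, r_C = 0.165×1.076^0.5 = 0.1711.
Fraction of consumed A going to B: r_B/(r_B+r_C) = 0.9531.
C_B = 0.9531·C_{A0}·X = 0.9531×6.60×0.837 = 5.26 mol/dm³; Y_B = C_B/C_{A0} = 0.798.

0.798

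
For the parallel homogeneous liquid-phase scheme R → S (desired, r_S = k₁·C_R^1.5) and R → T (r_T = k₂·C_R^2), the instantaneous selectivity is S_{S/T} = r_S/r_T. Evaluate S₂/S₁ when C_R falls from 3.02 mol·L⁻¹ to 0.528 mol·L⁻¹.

2.39

S_{S/T} = (k₁/k₂)·C_R^-0.5, so S₂/S₁ = (C_{R,2}/C_{R,1})^-0.5.
= (0.528/3.02)^(-0.5) = (0.1748)^(-0.5) = 2.39.
Selectivity toward S rises as C_R falls — low-concentration operation is favoured.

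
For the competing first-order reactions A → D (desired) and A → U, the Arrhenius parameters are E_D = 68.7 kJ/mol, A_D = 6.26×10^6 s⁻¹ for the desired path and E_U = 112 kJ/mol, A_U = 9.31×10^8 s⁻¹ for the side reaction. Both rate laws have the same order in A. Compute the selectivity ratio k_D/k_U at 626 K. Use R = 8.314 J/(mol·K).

27.6

With equal orders, S_{D/U} = k_D/k_U = (A_D/A_U)·exp[(E_U−E_D)/(RT)].
(E_U−E_D)/(RT) = (112−68.7)×10³/(8.314×626) = 43300/5205 = 8.320.
k_D/k_U = (6.26×10^6/9.31×10^8)·exp(8.320) = 0.006724 × 4104 = 27.6.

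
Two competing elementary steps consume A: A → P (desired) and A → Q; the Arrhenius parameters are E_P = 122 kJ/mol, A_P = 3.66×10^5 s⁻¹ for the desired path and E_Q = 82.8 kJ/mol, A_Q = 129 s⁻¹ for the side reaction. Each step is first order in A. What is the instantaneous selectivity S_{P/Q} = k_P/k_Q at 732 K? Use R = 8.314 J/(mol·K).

k_P/k_Q = (A_P/A_Q)·exp[−(E_P−E_Q)/(RT)] = (A_P/A_Q)·exp[(E_Q−E_P)/(RT)].
(E_Q−E_P)/(RT) = (82.8−122)×10³/(8.314×732) = -39200/6086 = -6.441.
k_P/k_Q = (3.66×10^5/129)·exp(-6.441) = 2837 × 0.001595 = 4.52.

4.52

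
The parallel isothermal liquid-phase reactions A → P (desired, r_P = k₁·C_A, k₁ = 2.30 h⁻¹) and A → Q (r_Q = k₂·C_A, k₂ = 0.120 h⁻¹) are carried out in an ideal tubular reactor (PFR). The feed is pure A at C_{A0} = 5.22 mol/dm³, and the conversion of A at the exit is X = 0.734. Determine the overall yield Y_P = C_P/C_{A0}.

C_A = C_{A0}(1−X) = 1.389 mol/dm³.
Both paths are first order in A, so the instantaneous fraction to P is constant: dC_P/d(−C_A) = k₁/(k₁+k₂) = 0.9504.
C_P = 0.9504·(C_{A0}−C_A) = 0.9504×3.831 = 3.64 mol/dm³.
Y_P = C_P/C_{A0} = 3.641/5.22 = 0.698.

0.698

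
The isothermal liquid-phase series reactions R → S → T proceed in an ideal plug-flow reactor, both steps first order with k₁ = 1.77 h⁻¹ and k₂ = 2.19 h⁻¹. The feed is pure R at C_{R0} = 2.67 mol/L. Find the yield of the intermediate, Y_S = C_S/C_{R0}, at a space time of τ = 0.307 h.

For first-order series with pure R initially, C_S(τ) = k₁C_{R0}/(k₂−k₁)·(e^(−k₁τ) − e^(−k₂τ)).
e^(−k₁τ) = e^(−1.77×0.307) = e^(−0.5434) = 0.5808; e^(−k₂τ) = e^(−0.6723) = 0.5105.
C_S = 1.77×2.67/(2.19−1.77) × (0.5808−0.5105) = 11.25×0.07026 = 0.7906 mol/L.
Y_S = C_S/C_{R0} = 0.7906/2.67 = 0.296.

0.296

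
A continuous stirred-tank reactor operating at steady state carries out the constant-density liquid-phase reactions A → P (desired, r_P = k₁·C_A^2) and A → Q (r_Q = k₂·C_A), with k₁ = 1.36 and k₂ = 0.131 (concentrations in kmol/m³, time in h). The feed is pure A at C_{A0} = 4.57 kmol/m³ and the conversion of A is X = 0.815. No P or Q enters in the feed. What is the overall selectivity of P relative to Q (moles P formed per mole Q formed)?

Exit C_A = C_{A0}(1−X) = 4.57×0.185 = 0.8455 kmol/m³.
Rates in a CSTR are evaluated at the outlet concentration: r_P = 1.36×0.8455^2 = 0.9721, r_Q = 0.131×0.8455 = 0.1108.
Overall selectivity = C_P/C_Q = r_Pτ/(r_Qτ) = r_P/r_Q = 8.78.

8.78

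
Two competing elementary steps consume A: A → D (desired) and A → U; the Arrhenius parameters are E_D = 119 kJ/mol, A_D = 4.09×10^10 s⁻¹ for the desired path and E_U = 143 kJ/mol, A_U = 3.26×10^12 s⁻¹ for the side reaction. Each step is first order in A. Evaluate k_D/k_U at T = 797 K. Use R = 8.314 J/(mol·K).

0.469

With equal orders, S_{D/U} = k_D/k_U = (A_D/A_U)·exp[(E_U−E_D)/(RT)].
(E_U−E_D)/(RT) = (143−119)×10³/(8.314×797) = 24000/6626 = 3.622.
k_D/k_U = (4.09×10^10/3.26×10^12)·exp(3.622) = 0.01255 × 37.41 = 0.469.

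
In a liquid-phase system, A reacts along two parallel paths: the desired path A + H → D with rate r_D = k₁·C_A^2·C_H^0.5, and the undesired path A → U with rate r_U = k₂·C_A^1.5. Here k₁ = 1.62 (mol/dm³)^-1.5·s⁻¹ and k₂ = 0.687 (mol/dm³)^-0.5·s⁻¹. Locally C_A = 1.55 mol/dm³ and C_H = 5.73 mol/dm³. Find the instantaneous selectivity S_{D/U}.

S_{D/U} = r_D/r_U = (k₁·C_A^2·C_H^0.5)/(k₂·C_A^1.5) = (k₁/k₂)·C_A^0.5·C_H^0.5.
= (1.62×1.550^2×5.730^0.5) / (0.687×1.550^1.5) = 9.317/1.326 = 7.03.
Since the desired path is higher order in A, keeping C_A high (PFR or concentrated feed) favours D.

7.03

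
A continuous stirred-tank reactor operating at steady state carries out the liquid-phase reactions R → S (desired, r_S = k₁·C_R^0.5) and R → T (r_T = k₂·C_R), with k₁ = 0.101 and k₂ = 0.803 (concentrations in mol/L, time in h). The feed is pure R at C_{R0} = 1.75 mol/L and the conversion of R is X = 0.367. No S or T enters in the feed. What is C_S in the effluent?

0.0686 mol/L

Exit C_R = C_{R0}(1−X) = 1.75×0.633 = 1.108 mol/L.
Rates in a CSTR are evaluated at the outlet concentration: r_S = 0.101×1.108^0.5 = 0.1063, r_T = 0.803×1.108 = 0.8895.
Fraction of consumed R going to S: r_S/(r_S+r_T) = 0.1067.
C_S = 0.1067·C_{R0}·X = 0.1067×1.75×0.367 = 0.0686 mol/L.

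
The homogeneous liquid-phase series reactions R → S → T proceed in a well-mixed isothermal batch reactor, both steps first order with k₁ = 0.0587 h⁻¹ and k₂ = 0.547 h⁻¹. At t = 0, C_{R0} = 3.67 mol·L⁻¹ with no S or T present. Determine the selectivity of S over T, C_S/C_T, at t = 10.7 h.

The intermediate concentration in a first-order A→B→C sequence is C_S = k₁C_{R0}(e^(−k₁t) − e^(−k₂t))/(k₂−k₁).
e^(−k₁t) = e^(−0.0587×10.7) = e^(−0.6281) = 0.5336; e^(−k₂t) = e^(−5.853) = 0.002872.
C_S = 0.0587×3.67/(0.547−0.0587) × (0.5336−0.002872) = 0.4412×0.5307 = 0.2342 mol·L⁻¹.
C_R = C_{R0}e^(−k₁t) = 1.958 mol·L⁻¹, so C_T = C_{R0}−C_R−C_S = 1.477 mol·L⁻¹; C_S/C_T = 0.158.

0.158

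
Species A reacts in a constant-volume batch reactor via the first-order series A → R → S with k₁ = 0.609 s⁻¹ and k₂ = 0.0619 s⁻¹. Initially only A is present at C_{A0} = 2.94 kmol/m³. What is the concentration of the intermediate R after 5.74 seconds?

For first-order series with pure A initially, C_R(t) = k₁C_{A0}/(k₂−k₁)·(e^(−k₁t) − e^(−k₂t)).
e^(−k₁t) = e^(−0.609×5.74) = e^(−3.496) = 0.03033; e^(−k₂t) = e^(−0.3553) = 0.7010.
C_R = 0.609×2.94/(0.0619−0.609) × (0.03033−0.7010) = (-3.273)×(-0.6706) = 2.195 kmol/m³.

2.19 kmol/m³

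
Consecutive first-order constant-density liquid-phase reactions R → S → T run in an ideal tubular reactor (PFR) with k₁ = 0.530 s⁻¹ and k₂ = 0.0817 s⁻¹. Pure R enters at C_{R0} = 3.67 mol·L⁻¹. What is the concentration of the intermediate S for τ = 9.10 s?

2.03 mol·L⁻¹

Solving the coupled first-order balances gives C_S(τ) = [k₁/(k₂−k₁)]·C_{R0}·(e^(−k₁τ) − e^(−k₂τ)).
e^(−k₁τ) = e^(−0.530×9.10) = e^(−4.823) = 0.008043; e^(−k₂τ) = e^(−0.7435) = 0.4755.
C_S = 0.530×3.67/(0.0817−0.530) × (0.008043−0.4755) = (-4.339)×(-0.4674) = 2.028 mol·L⁻¹.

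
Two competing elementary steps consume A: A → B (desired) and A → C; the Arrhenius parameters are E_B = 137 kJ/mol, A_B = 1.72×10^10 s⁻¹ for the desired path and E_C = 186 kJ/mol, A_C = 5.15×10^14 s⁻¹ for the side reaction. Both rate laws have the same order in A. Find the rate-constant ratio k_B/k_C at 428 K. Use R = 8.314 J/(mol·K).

With equal orders, S_{B/C} = k_B/k_C = (A_B/A_C)·exp[(E_C−E_B)/(RT)].
(E_C−E_B)/(RT) = (186−137)×10³/(8.314×428) = 49000/3558 = 13.77.
k_B/k_C = (1.72×10^10/5.15×10^14)·exp(13.77) = 3.340×10^-5 × 9.558×10^5 = 31.9.

31.9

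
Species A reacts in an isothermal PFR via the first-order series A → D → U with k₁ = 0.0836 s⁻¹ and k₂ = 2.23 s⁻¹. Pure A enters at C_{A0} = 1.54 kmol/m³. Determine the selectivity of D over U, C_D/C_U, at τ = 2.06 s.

Solving the coupled first-order balances gives C_D(τ) = [k₁/(k₂−k₁)]·C_{A0}·(e^(−k₁τ) − e^(−k₂τ)).
e^(−k₁τ) = e^(−0.0836×2.06) = e^(−0.1722) = 0.8418; e^(−k₂τ) = e^(−4.594) = 0.01011.
C_D = 0.0836×1.54/(2.23−0.0836) × (0.8418−0.01011) = 0.05998×0.8317 = 0.04989 kmol/m³.
C_A = C_{A0}e^(−k₁τ) = 1.296 kmol/m³, so C_U = C_{A0}−C_A−C_D = 0.1937 kmol/m³; C_D/C_U = 0.257.

0.257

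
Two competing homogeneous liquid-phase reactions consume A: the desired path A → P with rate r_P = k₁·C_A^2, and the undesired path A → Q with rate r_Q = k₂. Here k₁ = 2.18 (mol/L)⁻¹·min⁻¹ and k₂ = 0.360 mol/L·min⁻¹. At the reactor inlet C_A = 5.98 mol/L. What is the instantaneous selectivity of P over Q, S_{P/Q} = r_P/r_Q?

S_{P/Q} = r_P/r_Q = (k₁·C_A^2)/(k₂) = (k₁/k₂)·C_A^2.
= (2.18×5.980^2) / (0.360) = 77.96/0.3600 = 217.
Since the desired path is higher order in A, keeping C_A high (PFR or concentrated feed) favours P.

217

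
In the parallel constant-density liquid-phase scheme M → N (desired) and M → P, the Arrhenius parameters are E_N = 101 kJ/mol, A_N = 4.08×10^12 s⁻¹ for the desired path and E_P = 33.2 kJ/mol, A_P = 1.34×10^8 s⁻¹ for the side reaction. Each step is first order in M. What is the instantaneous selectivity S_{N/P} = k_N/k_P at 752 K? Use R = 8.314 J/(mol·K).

k_N/k_P = (A_N/A_P)·exp[−(E_N−E_P)/(RT)] = (A_N/A_P)·exp[(E_P−E_N)/(RT)].
(E_P−E_N)/(RT) = (33.2−101)×10³/(8.314×752) = -67800/6252 = -10.84.
k_N/k_P = (4.08×10^12/1.34×10^8)·exp(-10.84) = 30448 × 1.952×10^-5 = 0.594.

0.594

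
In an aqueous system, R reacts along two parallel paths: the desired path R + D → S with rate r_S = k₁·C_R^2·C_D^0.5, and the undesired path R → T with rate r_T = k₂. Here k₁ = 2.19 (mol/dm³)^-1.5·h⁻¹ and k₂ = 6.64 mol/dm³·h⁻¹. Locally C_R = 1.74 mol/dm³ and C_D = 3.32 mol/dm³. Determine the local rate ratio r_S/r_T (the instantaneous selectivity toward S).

S_{S/T} = r_S/r_T = (k₁·C_R^2·C_D^0.5)/(k₂) = (k₁/k₂)·C_R^2·C_D^0.5.
= (2.19×1.740^2×3.320^0.5) / (6.64) = 12.08/6.640 = 1.82.

1.82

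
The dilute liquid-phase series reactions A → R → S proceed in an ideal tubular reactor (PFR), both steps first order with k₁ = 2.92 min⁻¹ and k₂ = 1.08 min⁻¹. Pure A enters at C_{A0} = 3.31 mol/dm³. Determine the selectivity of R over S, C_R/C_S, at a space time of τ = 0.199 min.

8.14

Solving the coupled first-order balances gives C_R(τ) = [k₁/(k₂−k₁)]·C_{A0}·(e^(−k₁τ) − e^(−k₂τ)).
e^(−k₁τ) = e^(−2.92×0.199) = e^(−0.5811) = 0.5593; e^(−k₂τ) = e^(−0.2149) = 0.8066.
C_R = 2.92×3.31/(1.08−2.92) × (0.5593−0.8066) = (-5.253)×(-0.2473) = 1.299 mol/dm³.
C_A = C_{A0}e^(−k₁τ) = 1.851 mol/dm³, so C_S = C_{A0}−C_A−C_R = 0.1597 mol/dm³; C_R/C_S = 8.14.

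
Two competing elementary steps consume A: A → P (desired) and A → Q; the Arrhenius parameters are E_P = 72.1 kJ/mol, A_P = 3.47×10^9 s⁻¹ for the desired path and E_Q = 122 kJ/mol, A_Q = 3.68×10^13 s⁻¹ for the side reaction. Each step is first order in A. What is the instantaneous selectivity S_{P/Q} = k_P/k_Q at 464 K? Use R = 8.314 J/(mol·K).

39.1

With equal orders, S_{P/Q} = k_P/k_Q = (A_P/A_Q)·exp[(E_Q−E_P)/(RT)].
(E_Q−E_P)/(RT) = (122−72.1)×10³/(8.314×464) = 49900/3858 = 12.94.
k_P/k_Q = (3.47×10^9/3.68×10^13)·exp(12.94) = 9.429×10^-5 × 4.146×10^5 = 39.1.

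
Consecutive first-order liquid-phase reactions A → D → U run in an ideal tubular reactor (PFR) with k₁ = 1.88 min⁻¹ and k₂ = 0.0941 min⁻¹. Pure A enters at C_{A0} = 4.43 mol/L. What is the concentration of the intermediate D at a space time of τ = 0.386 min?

For first-order series with pure A initially, C_D(τ) = k₁C_{A0}/(k₂−k₁)·(e^(−k₁τ) − e^(−k₂τ)).
e^(−k₁τ) = e^(−1.88×0.386) = e^(−0.7257) = 0.4840; e^(−k₂τ) = e^(−0.03632) = 0.9643.
C_D = 1.88×4.43/(0.0941−1.88) × (0.4840−0.9643) = (-4.663)×(-0.4803) = 2.240 mol/L.

2.24 mol/L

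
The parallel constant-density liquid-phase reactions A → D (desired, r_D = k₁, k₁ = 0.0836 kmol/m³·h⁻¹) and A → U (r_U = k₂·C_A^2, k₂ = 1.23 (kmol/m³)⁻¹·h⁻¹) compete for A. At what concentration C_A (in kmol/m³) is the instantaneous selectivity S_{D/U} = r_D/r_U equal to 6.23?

0.104 kmol/m³

S_{D/U} = (k₁/k₂)·C_A^-2 ⇒ C_A = (S·k₂/k₁)^(-0.5).
= (6.23×1.23/0.0836)^(-0.5) = (91.66)^(-0.5) = 0.104 kmol/m³.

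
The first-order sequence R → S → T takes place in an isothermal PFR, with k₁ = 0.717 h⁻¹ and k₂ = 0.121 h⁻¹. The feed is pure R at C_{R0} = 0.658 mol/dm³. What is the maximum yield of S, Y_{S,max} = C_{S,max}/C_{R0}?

0.697

For a first-order series the maximum intermediate yield is C_{S,max}/C_{R0} = (k₁/k₂)^[k₂/(k₂−k₁)].
= (0.717/0.121)^(0.121/(0.121−0.717)) = (5.926)^(-0.2030) = 0.6968.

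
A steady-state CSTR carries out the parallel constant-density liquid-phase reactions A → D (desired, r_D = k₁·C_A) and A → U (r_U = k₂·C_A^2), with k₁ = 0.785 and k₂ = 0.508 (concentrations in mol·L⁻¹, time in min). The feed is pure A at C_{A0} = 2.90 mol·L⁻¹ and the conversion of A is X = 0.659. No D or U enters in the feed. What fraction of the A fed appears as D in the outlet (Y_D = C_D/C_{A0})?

Exit C_A = C_{A0}(1−X) = 2.90×0.341 = 0.9889 mol·L⁻¹.
Rates in a CSTR are evaluated at the outlet concentration: r_D = 0.785×0.9889 = 0.7763, r_U = 0.508×0.9889^2 = 0.4968.
Fraction of consumed A going to D: r_D/(r_D+r_U) = 0.6098.
C_D = 0.6098·C_{A0}·X = 0.6098×2.90×0.659 = 1.17 mol·L⁻¹; Y_D = C_D/C_{A0} = 0.402.

0.402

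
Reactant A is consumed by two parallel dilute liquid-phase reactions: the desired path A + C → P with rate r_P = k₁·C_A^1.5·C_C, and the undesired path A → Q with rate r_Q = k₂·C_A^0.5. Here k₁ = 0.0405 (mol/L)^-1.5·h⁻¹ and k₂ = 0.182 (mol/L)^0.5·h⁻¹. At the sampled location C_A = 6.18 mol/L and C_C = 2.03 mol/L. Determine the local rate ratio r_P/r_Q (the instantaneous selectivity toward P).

S_{P/Q} = r_P/r_Q = (k₁·C_A^1.5·C_C)/(k₂·C_A^0.5) = (k₁/k₂)·C_A·C_C.
= (0.0405×6.180^1.5×2.030) / (0.182×6.180^0.5) = 1.263/0.4524 = 2.79.

2.79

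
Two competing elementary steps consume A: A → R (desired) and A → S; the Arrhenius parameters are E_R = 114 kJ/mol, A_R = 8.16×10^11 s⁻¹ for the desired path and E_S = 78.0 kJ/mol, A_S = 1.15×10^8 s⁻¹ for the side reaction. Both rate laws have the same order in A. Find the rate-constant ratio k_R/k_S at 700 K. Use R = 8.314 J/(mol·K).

k_R/k_S = (A_R/A_S)·exp[−(E_R−E_S)/(RT)] = (A_R/A_S)·exp[(E_S−E_R)/(RT)].
(E_S−E_R)/(RT) = (78.0−114)×10³/(8.314×700) = -36000/5820 = -6.186.
k_R/k_S = (8.16×10^11/1.15×10^8)·exp(-6.186) = 7096 × 0.002058 = 14.6.

14.6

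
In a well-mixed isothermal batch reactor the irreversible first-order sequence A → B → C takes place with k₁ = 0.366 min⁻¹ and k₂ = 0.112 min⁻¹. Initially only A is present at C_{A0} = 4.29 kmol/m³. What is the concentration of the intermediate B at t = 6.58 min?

The intermediate concentration in a first-order A→B→C sequence is C_B = k₁C_{A0}(e^(−k₁t) − e^(−k₂t))/(k₂−k₁).
e^(−k₁t) = e^(−0.366×6.58) = e^(−2.408) = 0.08997; e^(−k₂t) = e^(−0.7370) = 0.4786.
C_B = 0.366×4.29/(0.112−0.366) × (0.08997−0.4786) = (-6.182)×(-0.3886) = 2.402 kmol/m³.

2.40 kmol/m³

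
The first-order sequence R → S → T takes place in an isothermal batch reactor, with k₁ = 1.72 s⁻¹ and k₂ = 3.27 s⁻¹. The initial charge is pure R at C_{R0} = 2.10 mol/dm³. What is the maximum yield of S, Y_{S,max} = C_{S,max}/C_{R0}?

At the optimum, C_{S,max}/C_{R0} = (k₁/k₂)^[k₂/(k₂−k₁)].
= (1.72/3.27)^(3.27/(3.27−1.72)) = (0.5260)^(2.110) = 0.2578.

0.258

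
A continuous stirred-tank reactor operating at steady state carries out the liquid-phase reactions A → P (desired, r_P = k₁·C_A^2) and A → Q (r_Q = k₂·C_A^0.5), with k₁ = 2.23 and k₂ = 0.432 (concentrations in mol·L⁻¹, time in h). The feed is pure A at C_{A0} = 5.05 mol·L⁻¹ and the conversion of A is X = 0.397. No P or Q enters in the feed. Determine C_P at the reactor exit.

1.93 mol·L⁻¹

Exit C_A = C_{A0}(1−X) = 5.05×0.603 = 3.045 mol·L⁻¹.
In a CSTR the entire volume is at exit conditions, so r_P = 2.23×3.045^2 = 20.68 and r_Q = 0.432×3.045^0.5 = 0.7539.
Fraction of consumed A going to P: r_P/(r_P+r_Q) = 0.9648.
C_P = 0.9648·C_{A0}·X = 0.9648×5.05×0.397 = 1.93 mol·L⁻¹.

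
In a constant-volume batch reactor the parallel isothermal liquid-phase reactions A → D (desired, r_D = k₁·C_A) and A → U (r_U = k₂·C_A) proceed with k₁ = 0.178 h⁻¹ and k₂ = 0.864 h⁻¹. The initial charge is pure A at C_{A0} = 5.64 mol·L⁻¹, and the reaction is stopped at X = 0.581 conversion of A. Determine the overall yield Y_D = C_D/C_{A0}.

C_A = C_{A0}(1−X) = 2.363 mol·L⁻¹.
Both paths are first order in A, so the instantaneous fraction to D is constant: dC_D/d(−C_A) = k₁/(k₁+k₂) = 0.1708.
C_D = 0.1708·(C_{A0}−C_A) = 0.1708×3.277 = 0.560 mol·L⁻¹.
Y_D = C_D/C_{A0} = 0.5598/5.64 = 0.0992.

0.0992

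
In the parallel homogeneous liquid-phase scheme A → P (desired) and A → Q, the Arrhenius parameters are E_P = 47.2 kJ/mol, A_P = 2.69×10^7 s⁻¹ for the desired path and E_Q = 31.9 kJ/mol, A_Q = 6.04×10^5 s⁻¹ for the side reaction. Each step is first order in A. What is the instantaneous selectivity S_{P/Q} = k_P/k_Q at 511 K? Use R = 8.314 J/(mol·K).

Since both paths have the same order in A, the concentration cancels and S_{P/Q} = k_P/k_Q = (A_P/A_Q)·exp[(E_Q−E_P)/(RT)].
(E_Q−E_P)/(RT) = (31.9−47.2)×10³/(8.314×511) = -15300/4248 = -3.601.
k_P/k_Q = (2.69×10^7/6.04×10^5)·exp(-3.601) = 44.54 × 0.02729 = 1.22.

1.22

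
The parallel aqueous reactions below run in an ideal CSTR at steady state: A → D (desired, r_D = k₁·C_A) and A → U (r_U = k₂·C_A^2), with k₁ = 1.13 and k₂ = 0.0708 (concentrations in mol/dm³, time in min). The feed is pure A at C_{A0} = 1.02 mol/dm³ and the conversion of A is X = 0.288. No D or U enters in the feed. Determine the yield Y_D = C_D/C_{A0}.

Exit C_A = C_{A0}(1−X) = 1.02×0.712 = 0.7262 mol/dm³.
Rates in a CSTR are evaluated at the outlet concentration: r_D = 1.13×0.7262 = 0.8207, r_U = 0.0708×0.7262^2 = 0.03734.
Fraction of consumed A going to D: r_D/(r_D+r_U) = 0.9565.
C_D = 0.9565·C_{A0}·X = 0.9565×1.02×0.288 = 0.281 mol/dm³; Y_D = C_D/C_{A0} = 0.275.

0.275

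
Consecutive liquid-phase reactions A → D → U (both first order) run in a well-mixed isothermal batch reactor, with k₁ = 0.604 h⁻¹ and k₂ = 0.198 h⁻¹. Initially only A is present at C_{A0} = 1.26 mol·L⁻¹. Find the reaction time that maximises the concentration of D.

For first-order series the maximum of C_D occurs at t_opt = ln(k₂/k₁)/(k₂−k₁).
= ln(0.198/0.604)/(0.198−0.604) = ln(0.3278)/-0.4060 = -1.115/-0.4060 = 2.75 h.

2.75 h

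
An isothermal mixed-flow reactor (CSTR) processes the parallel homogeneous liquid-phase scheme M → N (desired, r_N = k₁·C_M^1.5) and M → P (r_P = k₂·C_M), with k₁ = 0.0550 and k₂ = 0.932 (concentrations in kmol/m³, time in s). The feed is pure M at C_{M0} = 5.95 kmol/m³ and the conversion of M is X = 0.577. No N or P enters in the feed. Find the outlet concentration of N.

Exit C_M = C_{M0}(1−X) = 5.95×0.423 = 2.517 kmol/m³.
Rates in a CSTR are evaluated at the outlet concentration: r_N = 0.0550×2.517^1.5 = 0.2196, r_P = 0.932×2.517 = 2.346.
Fraction of consumed M going to N: r_N/(r_N+r_P) = 0.08561.
C_N = 0.08561·C_{M0}·X = 0.08561×5.95×0.577 = 0.294 kmol/m³.

0.294 kmol/m³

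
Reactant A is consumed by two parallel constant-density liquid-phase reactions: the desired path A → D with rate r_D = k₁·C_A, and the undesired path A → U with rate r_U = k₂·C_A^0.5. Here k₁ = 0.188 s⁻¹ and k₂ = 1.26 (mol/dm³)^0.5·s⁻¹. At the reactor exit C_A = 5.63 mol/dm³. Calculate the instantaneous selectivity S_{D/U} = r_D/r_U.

S_{D/U} = r_D/r_U = (k₁·C_A)/(k₂·C_A^0.5) = (k₁/k₂)·C_A^0.5.
= (0.188×5.630) / (1.26×5.630^0.5) = 1.058/2.990 = 0.354.
Since the desired path is higher order in A, keeping C_A high (PFR or concentrated feed) favours D.

0.354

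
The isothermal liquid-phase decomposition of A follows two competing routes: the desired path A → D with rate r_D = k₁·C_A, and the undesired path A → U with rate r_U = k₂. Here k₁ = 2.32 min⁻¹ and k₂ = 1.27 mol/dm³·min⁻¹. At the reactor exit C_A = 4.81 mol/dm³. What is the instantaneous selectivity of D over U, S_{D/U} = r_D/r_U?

8.79

S_{D/U} = r_D/r_U = (k₁·C_A)/(k₂) = (k₁/k₂)·C_A.
= (2.32×4.810) / (1.27) = 11.16/1.270 = 8.79.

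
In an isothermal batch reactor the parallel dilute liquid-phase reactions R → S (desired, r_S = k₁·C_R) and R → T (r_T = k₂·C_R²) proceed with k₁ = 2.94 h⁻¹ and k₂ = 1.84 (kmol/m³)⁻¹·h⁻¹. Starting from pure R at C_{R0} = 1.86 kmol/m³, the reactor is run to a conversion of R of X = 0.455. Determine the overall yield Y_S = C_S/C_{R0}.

0.241

C_R = C_{R0}(1−X) = 1.014 kmol/m³.
Along a PFR/batch, dC_S/dC_R = −r_S/(r_S+r_T) = −k₁/(k₁+k₂·C_R).
Integrating from C_{R0} to C_R: C_S = (2.94/1.84)·ln[(2.94+1.84·1.86)/(2.94+1.84·1.01)] = 1.598·ln(6.362/4.805) = 0.4485 kmol/m³.
Y_S = C_S/C_{R0} = 0.4485/1.86 = 0.241.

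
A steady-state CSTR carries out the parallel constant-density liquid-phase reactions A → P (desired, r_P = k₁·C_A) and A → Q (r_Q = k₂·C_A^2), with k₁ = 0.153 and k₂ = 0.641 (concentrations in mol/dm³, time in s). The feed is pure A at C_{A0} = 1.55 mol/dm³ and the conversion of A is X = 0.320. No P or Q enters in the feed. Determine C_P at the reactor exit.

Exit C_A = C_{A0}(1−X) = 1.55×0.680 = 1.054 mol/dm³.
A CSTR operates uniformly at the exit composition, giving r_P = 0.1613 and r_Q = 0.7121 (each k·C_A^n at C_A = 1.054).
Fraction of consumed A going to P: r_P/(r_P+r_Q) = 0.1846.
C_P = 0.1846·C_{A0}·X = 0.1846×1.55×0.320 = 0.0916 mol/dm³.

0.0916 mol/dm³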